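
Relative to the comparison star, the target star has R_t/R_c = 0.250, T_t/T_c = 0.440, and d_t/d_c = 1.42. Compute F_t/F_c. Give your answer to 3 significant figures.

0.00116

L_t/L_c = (R_t/R_c)²(T_t/T_c)⁴ = (0.250)² × (0.440)⁴ = 0.002343.
F_t/F_c = (L_t/L_c)/(d_t/d_c)² = 0.002343 / (1.42)² = 0.001162.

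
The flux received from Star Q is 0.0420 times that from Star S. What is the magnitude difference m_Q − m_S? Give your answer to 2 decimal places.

m_Q − m_S = −2.5 log₁₀(F_Q/F_S) = −2.5 log₁₀(0.0420) = −2.5 × (-1.377) = 3.442.

3.44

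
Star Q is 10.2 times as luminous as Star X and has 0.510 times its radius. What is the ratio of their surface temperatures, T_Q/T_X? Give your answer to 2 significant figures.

2.5

L ∝ R²T⁴ gives T ∝ (L/R²)^(1/4), so
T_Q/T_X = (10.2 / 0.510²)^(1/4) = (39.22)^(1/4) = 2.502.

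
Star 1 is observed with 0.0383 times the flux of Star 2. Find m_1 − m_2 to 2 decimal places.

m_1 − m_2 = −2.5 log₁₀(F_1/F_2) = −2.5 log₁₀(0.0383) = −2.5 × (-1.417) = 3.542.

3.54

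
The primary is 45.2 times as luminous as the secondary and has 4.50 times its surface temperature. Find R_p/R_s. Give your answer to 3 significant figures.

0.332

L ∝ R²T⁴ gives R ∝ √L / T², so
R_p/R_s = √(45.2) / (4.50)² = 6.723 / 20.25 = 0.3320.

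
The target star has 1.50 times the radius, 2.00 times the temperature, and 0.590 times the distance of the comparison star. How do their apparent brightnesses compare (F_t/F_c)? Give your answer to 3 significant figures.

L_t/L_c = (R_t/R_c)²(T_t/T_c)⁴ = (1.50)² × (2.00)⁴ = 36.00.
F_t/F_c = (L_t/L_c)/(d_t/d_c)² = 36.00 / (0.590)² = 103.4.

103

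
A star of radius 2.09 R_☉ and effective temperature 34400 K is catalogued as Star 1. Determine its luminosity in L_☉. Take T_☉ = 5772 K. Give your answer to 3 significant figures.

L/L_☉ = (R/R_☉)² (T/T_☉)⁴ = (2.09)² × (34400/5772)⁴
       = 4.368 × (5.960)⁴ = 4.368 × 1262 = 5511.

5.51×10^3 L_☉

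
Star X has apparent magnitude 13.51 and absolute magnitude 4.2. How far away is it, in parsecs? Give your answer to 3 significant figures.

m − M = 5 log₁₀(d/10 pc)
13.51 − (4.2) = 9.31 = 5 log₁₀(d/10)
d = 10 × 10^(9.31/5) = 10 × 10^1.862 = 727.8 pc.

728 pc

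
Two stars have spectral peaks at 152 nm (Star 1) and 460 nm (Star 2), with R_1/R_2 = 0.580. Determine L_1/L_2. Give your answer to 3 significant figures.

Wien's law gives T ∝ 1/λ_max, so T_1/T_2 = λ_2/λ_1 = 460/152 = 3.026.
Then L ∝ R²T⁴ gives L_1/L_2 = (0.580)² × (3.026)⁴ = 0.3364 × 83.88 = 28.22.

28.2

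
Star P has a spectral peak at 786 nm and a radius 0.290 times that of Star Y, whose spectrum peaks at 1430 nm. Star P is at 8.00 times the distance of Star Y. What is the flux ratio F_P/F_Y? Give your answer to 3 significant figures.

Wien's law: T_P/T_Y = λ_Y/λ_P = 1430/786 = 1.819.
L_P/L_Y = (R_P/R_Y)²(T_P/T_Y)⁴ = (0.290)²(1.819)⁴ = 0.9214.
F_P/F_Y = (L_P/L_Y)/(d_P/d_Y)² = 0.9214/(8.00)² = 0.01440.

0.0144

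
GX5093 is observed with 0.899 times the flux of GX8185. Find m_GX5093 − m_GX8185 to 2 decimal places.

0.12

m_GX5093 − m_GX8185 = −2.5 log₁₀(F_GX5093/F_GX8185) = −2.5 log₁₀(0.899) = −2.5 × (-0.046) = 0.116.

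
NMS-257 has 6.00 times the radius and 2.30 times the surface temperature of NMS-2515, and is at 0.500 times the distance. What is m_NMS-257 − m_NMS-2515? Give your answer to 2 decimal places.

L_NMS-257/L_NMS-2515 = (6.00)²(2.30)⁴ = 1007.
F_NMS-257/F_NMS-2515 = (L_NMS-257/L_NMS-2515)/(d_NMS-257/d_NMS-2515)² = 1007/0.2500 = 4030.
m_NMS-257 − m_NMS-2515 = −2.5 log₁₀(4030) = -9.01.

-9.01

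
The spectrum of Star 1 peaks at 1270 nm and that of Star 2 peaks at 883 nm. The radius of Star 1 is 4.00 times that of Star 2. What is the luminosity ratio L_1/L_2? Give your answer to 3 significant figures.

Wien's law gives T ∝ 1/λ_max, so T_1/T_2 = λ_2/λ_1 = 883/1270 = 0.6953.
Then L ∝ R²T⁴ gives L_1/L_2 = (4.00)² × (0.6953)⁴ = 16.00 × 0.2337 = 3.739.

3.74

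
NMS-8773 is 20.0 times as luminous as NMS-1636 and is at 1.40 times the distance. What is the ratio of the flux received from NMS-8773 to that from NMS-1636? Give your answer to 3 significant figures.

10.2

F = L/(4πd²), so F_NMS-8773/F_NMS-1636 = (L_NMS-8773/L_NMS-1636) / (d_NMS-8773/d_NMS-1636)²
= 20.0 / (1.40)² = 20.0 / 1.960 = 10.20.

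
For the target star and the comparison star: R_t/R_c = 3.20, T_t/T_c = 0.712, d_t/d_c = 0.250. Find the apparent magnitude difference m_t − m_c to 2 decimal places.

-4.06

L_t/L_c = (3.20)²(0.712)⁴ = 2.632.
F_t/F_c = (L_t/L_c)/(d_t/d_c)² = 2.632/0.06250 = 42.11.
m_t − m_c = −2.5 log₁₀(42.11) = -4.06.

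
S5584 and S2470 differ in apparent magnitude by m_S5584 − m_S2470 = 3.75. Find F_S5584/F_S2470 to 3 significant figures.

0.0316

F_S5584/F_S2470 = 10^(−(m_S5584 − m_S2470)/2.5) = 10^(-3.75/2.5) = 10^-1.500 = 0.03162.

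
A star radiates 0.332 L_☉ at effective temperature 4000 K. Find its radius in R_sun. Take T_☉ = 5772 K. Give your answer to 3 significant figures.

R/R_☉ = √(L/L_☉) / (T/T_☉)² = √(0.332) / (0.6930)²
       = 0.5762 / 0.4802 = 1.200.

1.20 R_sun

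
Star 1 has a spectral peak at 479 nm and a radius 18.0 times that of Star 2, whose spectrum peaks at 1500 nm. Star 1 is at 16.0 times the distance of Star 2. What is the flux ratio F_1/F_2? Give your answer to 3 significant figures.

122

Wien's law: T_1/T_2 = λ_2/λ_1 = 1500/479 = 3.132.
L_1/L_2 = (R_1/R_2)²(T_1/T_2)⁴ = (18.0)²(3.132)⁴ = 3.116×10^4.
F_1/F_2 = (L_1/L_2)/(d_1/d_2)² = 3.116×10^4/(16.0)² = 121.7.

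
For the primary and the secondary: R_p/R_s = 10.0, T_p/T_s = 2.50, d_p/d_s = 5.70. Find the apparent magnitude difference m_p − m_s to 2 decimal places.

-5.20

L_p/L_s = (10.0)²(2.50)⁴ = 3906.
F_p/F_s = (L_p/L_s)/(d_p/d_s)² = 3906/32.49 = 120.2.
m_p − m_s = −2.5 log₁₀(120.2) = -5.20.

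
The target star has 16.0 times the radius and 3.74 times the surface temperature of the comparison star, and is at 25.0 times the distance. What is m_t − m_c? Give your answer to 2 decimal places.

L_t/L_c = (16.0)²(3.74)⁴ = 5.009×10^4.
F_t/F_c = (L_t/L_c)/(d_t/d_c)² = 5.009×10^4/625.0 = 80.14.
m_t − m_c = −2.5 log₁₀(80.14) = -4.76.

-4.76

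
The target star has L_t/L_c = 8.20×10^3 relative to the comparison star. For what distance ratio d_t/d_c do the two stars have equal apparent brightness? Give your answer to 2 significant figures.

Equal flux requires L_t/d_t² = L_c/d_c², so d_t/d_c = √(L_t/L_c)
= √(8.20×10^3) = 90.55.

91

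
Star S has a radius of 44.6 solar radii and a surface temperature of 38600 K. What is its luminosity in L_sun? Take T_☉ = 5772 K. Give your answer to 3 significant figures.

3.98×10^6 L_sun

L/L_☉ = (R/R_☉)² (T/T_☉)⁴ = (44.6)² × (38600/5772)⁴
       = 1989 × (6.687)⁴ = 1989 × 2000 = 3.978×10^6.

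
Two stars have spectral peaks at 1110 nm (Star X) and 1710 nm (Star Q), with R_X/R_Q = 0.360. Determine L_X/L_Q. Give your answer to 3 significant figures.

0.730

Wien's law gives T ∝ 1/λ_max, so T_X/T_Q = λ_Q/λ_X = 1710/1110 = 1.541.
Then L ∝ R²T⁴ gives L_X/L_Q = (0.360)² × (1.541)⁴ = 0.1296 × 5.632 = 0.7300.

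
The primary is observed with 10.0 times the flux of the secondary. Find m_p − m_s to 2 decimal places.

-2.50

m_p − m_s = −2.5 log₁₀(F_p/F_s) = −2.5 log₁₀(10.0) = −2.5 × (1.000) = -2.500.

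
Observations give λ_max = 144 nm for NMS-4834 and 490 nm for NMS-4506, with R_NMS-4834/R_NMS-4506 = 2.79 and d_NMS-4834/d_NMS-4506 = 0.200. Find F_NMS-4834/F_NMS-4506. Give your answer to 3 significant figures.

2.61×10^4

Wien's law: T_NMS-4834/T_NMS-4506 = λ_NMS-4506/λ_NMS-4834 = 490/144 = 3.403.
L_NMS-4834/L_NMS-4506 = (R_NMS-4834/R_NMS-4506)²(T_NMS-4834/T_NMS-4506)⁴ = (2.79)²(3.403)⁴ = 1044.
F_NMS-4834/F_NMS-4506 = (L_NMS-4834/L_NMS-4506)/(d_NMS-4834/d_NMS-4506)² = 1044/(0.200)² = 2.609×10^4.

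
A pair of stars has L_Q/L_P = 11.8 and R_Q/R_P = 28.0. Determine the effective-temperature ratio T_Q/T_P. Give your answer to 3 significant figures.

L ∝ R²T⁴ gives T ∝ (L/R²)^(1/4), so
T_Q/T_P = (11.8 / 28.0²)^(1/4) = (0.01505)^(1/4) = 0.3503.

0.350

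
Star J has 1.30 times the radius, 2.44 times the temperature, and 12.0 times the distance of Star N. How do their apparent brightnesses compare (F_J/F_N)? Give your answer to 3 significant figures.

L_J/L_N = (R_J/R_N)²(T_J/T_N)⁴ = (1.30)² × (2.44)⁴ = 59.90.
F_J/F_N = (L_J/L_N)/(d_J/d_N)² = 59.90 / (12.0)² = 0.4160.

0.416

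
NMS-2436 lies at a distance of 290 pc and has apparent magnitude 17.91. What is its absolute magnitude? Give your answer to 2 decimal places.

10.60

M = m − 5 log₁₀(d/10 pc) = 17.91 − 5 log₁₀(290/10)
  = 17.91 − 5 × 1.462 = 17.91 − 7.31 = 10.60.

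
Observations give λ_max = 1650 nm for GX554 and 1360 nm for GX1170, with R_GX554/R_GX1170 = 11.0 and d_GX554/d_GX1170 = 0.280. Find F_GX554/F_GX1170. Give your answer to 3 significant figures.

Wien's law: T_GX554/T_GX1170 = λ_GX1170/λ_GX554 = 1360/1650 = 0.8242.
L_GX554/L_GX1170 = (R_GX554/R_GX1170)²(T_GX554/T_GX1170)⁴ = (11.0)²(0.8242)⁴ = 55.85.
F_GX554/F_GX1170 = (L_GX554/L_GX1170)/(d_GX554/d_GX1170)² = 55.85/(0.280)² = 712.3.

712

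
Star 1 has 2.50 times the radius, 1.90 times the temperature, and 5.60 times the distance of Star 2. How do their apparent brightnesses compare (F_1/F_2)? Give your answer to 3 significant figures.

2.60

L_1/L_2 = (R_1/R_2)²(T_1/T_2)⁴ = (2.50)² × (1.90)⁴ = 81.45.
F_1/F_2 = (L_1/L_2)/(d_1/d_2)² = 81.45 / (5.60)² = 2.597.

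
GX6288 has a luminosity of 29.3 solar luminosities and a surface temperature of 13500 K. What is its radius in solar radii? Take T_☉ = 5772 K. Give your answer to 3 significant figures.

R/R_☉ = √(L/L_☉) / (T/T_☉)² = √(29.3) / (2.339)²
       = 5.413 / 5.470 = 0.9895.

0.990 solar radii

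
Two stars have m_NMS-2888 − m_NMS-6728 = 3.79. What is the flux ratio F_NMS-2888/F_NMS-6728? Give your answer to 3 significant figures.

0.0305

F_NMS-2888/F_NMS-6728 = 10^(−(m_NMS-2888 − m_NMS-6728)/2.5) = 10^(-3.79/2.5) = 10^-1.516 = 0.03048.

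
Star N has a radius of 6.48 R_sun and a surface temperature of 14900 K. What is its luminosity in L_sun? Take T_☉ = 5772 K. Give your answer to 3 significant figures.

L/L_☉ = (R/R_☉)² (T/T_☉)⁴ = (6.48)² × (14900/5772)⁴
       = 41.99 × (2.581)⁴ = 41.99 × 44.41 = 1865.

1.86×10^3 L_sun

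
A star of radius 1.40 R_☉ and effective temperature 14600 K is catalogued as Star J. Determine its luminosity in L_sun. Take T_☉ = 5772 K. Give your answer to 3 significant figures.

L/L_☉ = (R/R_☉)² (T/T_☉)⁴ = (1.40)² × (14600/5772)⁴
       = 1.960 × (2.529)⁴ = 1.960 × 40.94 = 80.23.

80.2 L_sun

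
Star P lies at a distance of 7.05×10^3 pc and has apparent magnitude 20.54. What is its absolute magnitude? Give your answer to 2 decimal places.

M = m − 5 log₁₀(d/10 pc) = 20.54 − 5 log₁₀(7.05×10^3/10)
  = 20.54 − 5 × 2.848 = 20.54 − 14.24 = 6.30.

6.30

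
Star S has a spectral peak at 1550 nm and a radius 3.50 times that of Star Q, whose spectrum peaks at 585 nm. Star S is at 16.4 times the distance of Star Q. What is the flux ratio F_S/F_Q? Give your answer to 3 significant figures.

Wien's law: T_S/T_Q = λ_Q/λ_S = 585/1550 = 0.3774.
L_S/L_Q = (R_S/R_Q)²(T_S/T_Q)⁴ = (3.50)²(0.3774)⁴ = 0.2486.
F_S/F_Q = (L_S/L_Q)/(d_S/d_Q)² = 0.2486/(16.4)² = 9.242×10^-4.

9.24×10^-4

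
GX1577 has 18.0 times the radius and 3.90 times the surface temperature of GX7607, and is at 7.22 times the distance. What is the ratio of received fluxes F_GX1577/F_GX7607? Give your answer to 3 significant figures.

L_GX1577/L_GX7607 = (R_GX1577/R_GX7607)²(T_GX1577/T_GX7607)⁴ = (18.0)² × (3.90)⁴ = 7.496×10^4.
F_GX1577/F_GX7607 = (L_GX1577/L_GX7607)/(d_GX1577/d_GX7607)² = 7.496×10^4 / (7.22)² = 1438.

1.44×10^3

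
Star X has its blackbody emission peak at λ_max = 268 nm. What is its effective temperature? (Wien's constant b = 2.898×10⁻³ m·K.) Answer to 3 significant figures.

1.08×10^4 K

T = b/λ_max = 2.898×10⁻³ / (268×10⁻⁹) = 1.081×10^4 K.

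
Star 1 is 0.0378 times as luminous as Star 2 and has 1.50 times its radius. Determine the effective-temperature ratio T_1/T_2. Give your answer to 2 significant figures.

0.36

L ∝ R²T⁴ gives T ∝ (L/R²)^(1/4), so
T_1/T_2 = (0.0378 / 1.50²)^(1/4) = (0.01680)^(1/4) = 0.3600.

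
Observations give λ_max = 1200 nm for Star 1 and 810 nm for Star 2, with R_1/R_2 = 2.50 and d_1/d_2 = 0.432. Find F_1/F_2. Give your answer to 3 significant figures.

6.95

Wien's law: T_1/T_2 = λ_2/λ_1 = 810/1200 = 0.6750.
L_1/L_2 = (R_1/R_2)²(T_1/T_2)⁴ = (2.50)²(0.6750)⁴ = 1.297.
F_1/F_2 = (L_1/L_2)/(d_1/d_2)² = 1.297/(0.432)² = 6.952.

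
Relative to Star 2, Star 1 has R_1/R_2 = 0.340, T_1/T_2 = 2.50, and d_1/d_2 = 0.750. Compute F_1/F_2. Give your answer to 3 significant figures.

L_1/L_2 = (R_1/R_2)²(T_1/T_2)⁴ = (0.340)² × (2.50)⁴ = 4.516.
F_1/F_2 = (L_1/L_2)/(d_1/d_2)² = 4.516 / (0.750)² = 8.028.

8.03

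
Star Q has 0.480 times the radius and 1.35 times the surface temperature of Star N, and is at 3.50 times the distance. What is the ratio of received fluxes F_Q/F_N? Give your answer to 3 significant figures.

L_Q/L_N = (R_Q/R_N)²(T_Q/T_N)⁴ = (0.480)² × (1.35)⁴ = 0.7653.
F_Q/F_N = (L_Q/L_N)/(d_Q/d_N)² = 0.7653 / (3.50)² = 0.06247.

0.0625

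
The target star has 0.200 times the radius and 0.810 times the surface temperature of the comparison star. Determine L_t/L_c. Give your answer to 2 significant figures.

From the Stefan–Boltzmann law, L ∝ R²T⁴, so
L_t/L_c = (R_t/R_c)² (T_t/T_c)⁴ = (0.200)² × (0.810)⁴ = 0.04000 × 0.4305 = 0.01722.

0.017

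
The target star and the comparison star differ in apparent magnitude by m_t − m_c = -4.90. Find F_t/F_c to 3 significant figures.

91.2

F_t/F_c = 10^(−(m_t − m_c)/2.5) = 10^(4.90/2.5) = 10^1.960 = 91.20.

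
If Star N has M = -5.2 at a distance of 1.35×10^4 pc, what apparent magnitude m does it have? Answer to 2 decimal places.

m = M + 5 log₁₀(d/10 pc) = -5.2 + 5 log₁₀(1.35×10^4/10)
  = -5.2 + 5 × 3.130 = -5.2 + 15.65 = 10.45.

10.45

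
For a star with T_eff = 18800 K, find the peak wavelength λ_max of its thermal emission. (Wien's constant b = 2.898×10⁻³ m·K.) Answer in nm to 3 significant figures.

154 nm

λ_max = b/T = 2.898×10⁻³ / 18800 = 1.54×10^-7 m = 154.1 nm.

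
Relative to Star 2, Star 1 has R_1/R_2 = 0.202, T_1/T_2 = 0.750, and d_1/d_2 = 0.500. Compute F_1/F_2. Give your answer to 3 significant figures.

0.0516

L_1/L_2 = (R_1/R_2)²(T_1/T_2)⁴ = (0.202)² × (0.750)⁴ = 0.01291.
F_1/F_2 = (L_1/L_2)/(d_1/d_2)² = 0.01291 / (0.500)² = 0.05164.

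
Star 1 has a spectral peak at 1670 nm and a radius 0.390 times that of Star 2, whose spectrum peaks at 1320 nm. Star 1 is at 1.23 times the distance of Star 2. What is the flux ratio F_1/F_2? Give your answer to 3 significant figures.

Wien's law: T_1/T_2 = λ_2/λ_1 = 1320/1670 = 0.7904.
L_1/L_2 = (R_1/R_2)²(T_1/T_2)⁴ = (0.390)²(0.7904)⁴ = 0.05937.
F_1/F_2 = (L_1/L_2)/(d_1/d_2)² = 0.05937/(1.23)² = 0.03924.

0.0392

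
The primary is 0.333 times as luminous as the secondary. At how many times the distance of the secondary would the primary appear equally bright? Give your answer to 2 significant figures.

Equal flux requires L_p/d_p² = L_s/d_s², so d_p/d_s = √(L_p/L_s)
= √(0.333) = 0.5771.

0.58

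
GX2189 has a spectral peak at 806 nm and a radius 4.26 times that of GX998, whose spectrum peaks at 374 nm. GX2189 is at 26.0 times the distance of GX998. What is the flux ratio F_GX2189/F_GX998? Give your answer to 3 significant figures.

Wien's law: T_GX2189/T_GX998 = λ_GX998/λ_GX2189 = 374/806 = 0.4640.
L_GX2189/L_GX998 = (R_GX2189/R_GX998)²(T_GX2189/T_GX998)⁴ = (4.26)²(0.4640)⁴ = 0.8413.
F_GX2189/F_GX998 = (L_GX2189/L_GX998)/(d_GX2189/d_GX998)² = 0.8413/(26.0)² = 0.001245.

0.00124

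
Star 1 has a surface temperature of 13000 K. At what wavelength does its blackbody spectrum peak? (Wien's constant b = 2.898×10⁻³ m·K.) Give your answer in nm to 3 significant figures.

223 nm

λ_max = b/T = 2.898×10⁻³ / 13000 = 2.23×10^-7 m = 222.9 nm.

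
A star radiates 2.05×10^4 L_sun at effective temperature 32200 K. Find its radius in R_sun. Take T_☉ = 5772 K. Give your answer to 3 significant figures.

R/R_☉ = √(L/L_☉) / (T/T_☉)² = √(2.05×10^4) / (5.579)²
       = 143.2 / 31.12 = 4.601.

4.60 R_sun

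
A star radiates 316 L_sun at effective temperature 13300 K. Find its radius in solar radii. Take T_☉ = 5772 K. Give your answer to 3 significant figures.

3.35 solar radii

R/R_☉ = √(L/L_☉) / (T/T_☉)² = √(316) / (2.304)²
       = 17.78 / 5.309 = 3.348.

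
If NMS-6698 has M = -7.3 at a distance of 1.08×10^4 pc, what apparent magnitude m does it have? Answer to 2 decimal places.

7.87

m = M + 5 log₁₀(d/10 pc) = -7.3 + 5 log₁₀(1.08×10^4/10)
  = -7.3 + 5 × 3.033 = -7.3 + 15.17 = 7.87.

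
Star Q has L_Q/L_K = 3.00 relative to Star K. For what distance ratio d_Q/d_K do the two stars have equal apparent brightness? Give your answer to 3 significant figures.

Equal flux requires L_Q/d_Q² = L_K/d_K², so d_Q/d_K = √(L_Q/L_K)
= √(3.00) = 1.732.

1.73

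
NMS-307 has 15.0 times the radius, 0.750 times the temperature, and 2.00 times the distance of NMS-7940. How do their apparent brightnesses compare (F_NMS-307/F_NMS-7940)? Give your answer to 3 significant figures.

L_NMS-307/L_NMS-7940 = (R_NMS-307/R_NMS-7940)²(T_NMS-307/T_NMS-7940)⁴ = (15.0)² × (0.750)⁴ = 71.19.
F_NMS-307/F_NMS-7940 = (L_NMS-307/L_NMS-7940)/(d_NMS-307/d_NMS-7940)² = 71.19 / (2.00)² = 17.80.

17.8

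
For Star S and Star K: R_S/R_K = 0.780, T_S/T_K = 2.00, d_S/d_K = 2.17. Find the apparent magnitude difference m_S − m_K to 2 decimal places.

-0.79

L_S/L_K = (0.780)²(2.00)⁴ = 9.734.
F_S/F_K = (L_S/L_K)/(d_S/d_K)² = 9.734/4.709 = 2.067.
m_S − m_K = −2.5 log₁₀(2.067) = -0.79.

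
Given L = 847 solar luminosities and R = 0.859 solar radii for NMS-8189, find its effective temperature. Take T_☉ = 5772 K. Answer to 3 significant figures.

T/T_☉ = (L/L_☉)^(1/4) / (R/R_☉)^(1/2)
T = 5772 × (847)^(1/4) / √(0.859) = 5772 × 5.395 / 0.9268 = 3.360×10^4 K.

3.36×10^4 K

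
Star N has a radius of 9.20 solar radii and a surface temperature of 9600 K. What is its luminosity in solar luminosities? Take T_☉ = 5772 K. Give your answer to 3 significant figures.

648 solar luminosities

L/L_☉ = (R/R_☉)² (T/T_☉)⁴ = (9.20)² × (9600/5772)⁴
       = 84.64 × (1.663)⁴ = 84.64 × 7.652 = 647.7.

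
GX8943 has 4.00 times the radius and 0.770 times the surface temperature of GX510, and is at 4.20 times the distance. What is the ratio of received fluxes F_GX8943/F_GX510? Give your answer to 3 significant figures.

L_GX8943/L_GX510 = (R_GX8943/R_GX510)²(T_GX8943/T_GX510)⁴ = (4.00)² × (0.770)⁴ = 5.624.
F_GX8943/F_GX510 = (L_GX8943/L_GX510)/(d_GX8943/d_GX510)² = 5.624 / (4.20)² = 0.3188.

0.319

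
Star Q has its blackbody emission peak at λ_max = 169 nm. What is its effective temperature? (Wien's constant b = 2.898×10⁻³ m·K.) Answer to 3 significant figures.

T = b/λ_max = 2.898×10⁻³ / (169×10⁻⁹) = 1.715×10^4 K.

1.71×10^4 K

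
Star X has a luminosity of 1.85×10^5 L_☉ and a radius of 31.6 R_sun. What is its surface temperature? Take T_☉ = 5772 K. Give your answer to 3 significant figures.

2.13×10^4 K

T/T_☉ = (L/L_☉)^(1/4) / (R/R_☉)^(1/2)
T = 5772 × (1.85×10^5)^(1/4) / √(31.6) = 5772 × 20.74 / 5.621 = 2.129×10^4 K.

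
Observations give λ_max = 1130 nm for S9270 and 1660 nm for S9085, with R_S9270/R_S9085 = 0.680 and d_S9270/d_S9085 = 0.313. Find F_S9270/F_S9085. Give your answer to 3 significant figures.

Wien's law: T_S9270/T_S9085 = λ_S9085/λ_S9270 = 1660/1130 = 1.469.
L_S9270/L_S9085 = (R_S9270/R_S9085)²(T_S9270/T_S9085)⁴ = (0.680)²(1.469)⁴ = 2.153.
F_S9270/F_S9085 = (L_S9270/L_S9085)/(d_S9270/d_S9085)² = 2.153/(0.313)² = 21.98.

22.0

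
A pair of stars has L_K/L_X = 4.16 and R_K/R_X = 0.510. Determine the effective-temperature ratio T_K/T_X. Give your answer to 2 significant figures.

2.0

L ∝ R²T⁴ gives T ∝ (L/R²)^(1/4), so
T_K/T_X = (4.16 / 0.510²)^(1/4) = (15.99)^(1/4) = 2.000.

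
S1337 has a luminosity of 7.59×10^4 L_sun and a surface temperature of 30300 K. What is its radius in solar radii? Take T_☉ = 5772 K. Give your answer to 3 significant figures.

10.0 solar radii

R/R_☉ = √(L/L_☉) / (T/T_☉)² = √(7.59×10^4) / (5.249)²
       = 275.5 / 27.56 = 9.997.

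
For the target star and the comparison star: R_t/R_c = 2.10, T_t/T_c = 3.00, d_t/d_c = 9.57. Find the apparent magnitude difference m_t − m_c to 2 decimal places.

-1.48

L_t/L_c = (2.10)²(3.00)⁴ = 357.2.
F_t/F_c = (L_t/L_c)/(d_t/d_c)² = 357.2/91.58 = 3.900.
m_t − m_c = −2.5 log₁₀(3.900) = -1.48.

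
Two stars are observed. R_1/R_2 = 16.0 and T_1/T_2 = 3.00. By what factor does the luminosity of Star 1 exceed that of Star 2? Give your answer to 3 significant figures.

From the Stefan–Boltzmann law, L ∝ R²T⁴, so
L_1/L_2 = (R_1/R_2)² (T_1/T_2)⁴ = (16.0)² × (3.00)⁴ = 256.0 × 81.00 = 2.074×10^4.

2.07×10^4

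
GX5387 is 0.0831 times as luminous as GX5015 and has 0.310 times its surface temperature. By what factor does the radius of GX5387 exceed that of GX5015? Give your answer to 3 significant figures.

3.00

L ∝ R²T⁴ gives R ∝ √L / T², so
R_GX5387/R_GX5015 = √(0.0831) / (0.310)² = 0.2883 / 0.09610 = 3.000.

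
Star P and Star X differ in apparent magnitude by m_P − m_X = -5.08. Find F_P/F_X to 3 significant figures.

F_P/F_X = 10^(−(m_P − m_X)/2.5) = 10^(5.08/2.5) = 10^2.032 = 107.6.

108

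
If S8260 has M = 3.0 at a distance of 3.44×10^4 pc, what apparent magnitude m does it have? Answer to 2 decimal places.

20.68

m = M + 5 log₁₀(d/10 pc) = 3.0 + 5 log₁₀(3.44×10^4/10)
  = 3.0 + 5 × 3.537 = 3.0 + 17.68 = 20.68.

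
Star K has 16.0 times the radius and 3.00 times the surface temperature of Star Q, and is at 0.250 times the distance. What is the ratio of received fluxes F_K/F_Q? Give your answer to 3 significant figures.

L_K/L_Q = (R_K/R_Q)²(T_K/T_Q)⁴ = (16.0)² × (3.00)⁴ = 2.074×10^4.
F_K/F_Q = (L_K/L_Q)/(d_K/d_Q)² = 2.074×10^4 / (0.250)² = 3.318×10^5.

3.32×10^5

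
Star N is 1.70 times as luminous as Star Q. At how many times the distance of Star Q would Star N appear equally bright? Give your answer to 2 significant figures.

1.3

Equal flux requires L_N/d_N² = L_Q/d_Q², so d_N/d_Q = √(L_N/L_Q)
= √(1.70) = 1.304.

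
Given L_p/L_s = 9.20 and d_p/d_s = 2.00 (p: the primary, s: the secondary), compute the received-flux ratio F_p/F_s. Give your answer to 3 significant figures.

F = L/(4πd²), so F_p/F_s = (L_p/L_s) / (d_p/d_s)²
= 9.20 / (2.00)² = 9.20 / 4.000 = 2.300.

2.30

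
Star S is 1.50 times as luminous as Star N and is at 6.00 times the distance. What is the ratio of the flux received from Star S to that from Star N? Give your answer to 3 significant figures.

0.0417

F = L/(4πd²), so F_S/F_N = (L_S/L_N) / (d_S/d_N)²
= 1.50 / (6.00)² = 1.50 / 36.00 = 0.04167.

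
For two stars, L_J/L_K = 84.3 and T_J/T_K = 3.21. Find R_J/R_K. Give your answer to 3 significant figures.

0.891

L ∝ R²T⁴ gives R ∝ √L / T², so
R_J/R_K = √(84.3) / (3.21)² = 9.182 / 10.30 = 0.8911.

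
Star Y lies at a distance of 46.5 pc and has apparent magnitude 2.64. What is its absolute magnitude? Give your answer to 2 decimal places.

-0.70

M = m − 5 log₁₀(d/10 pc) = 2.64 − 5 log₁₀(46.5/10)
  = 2.64 − 5 × 0.667 = 2.64 − 3.34 = -0.70.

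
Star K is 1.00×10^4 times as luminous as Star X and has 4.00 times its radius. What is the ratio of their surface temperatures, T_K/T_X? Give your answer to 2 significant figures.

L ∝ R²T⁴ gives T ∝ (L/R²)^(1/4), so
T_K/T_X = (1.00×10^4 / 4.00²)^(1/4) = (625.0)^(1/4) = 5.000.

5.0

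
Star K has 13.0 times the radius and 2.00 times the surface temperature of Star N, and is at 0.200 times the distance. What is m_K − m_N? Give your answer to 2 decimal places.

L_K/L_N = (13.0)²(2.00)⁴ = 2704.
F_K/F_N = (L_K/L_N)/(d_K/d_N)² = 2704/0.04000 = 6.760×10^4.
m_K − m_N = −2.5 log₁₀(6.760×10^4) = -12.07.

-12.07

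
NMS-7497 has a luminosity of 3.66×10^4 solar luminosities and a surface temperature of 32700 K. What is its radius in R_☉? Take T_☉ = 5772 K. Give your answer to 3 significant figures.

5.96 R_☉

R/R_☉ = √(L/L_☉) / (T/T_☉)² = √(3.66×10^4) / (5.665)²
       = 191.3 / 32.10 = 5.961.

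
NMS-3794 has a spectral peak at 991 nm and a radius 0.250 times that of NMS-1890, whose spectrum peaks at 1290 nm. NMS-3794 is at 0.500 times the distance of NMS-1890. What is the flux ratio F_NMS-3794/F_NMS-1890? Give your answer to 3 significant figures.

0.718

Wien's law: T_NMS-3794/T_NMS-1890 = λ_NMS-1890/λ_NMS-3794 = 1290/991 = 1.302.
L_NMS-3794/L_NMS-1890 = (R_NMS-3794/R_NMS-1890)²(T_NMS-3794/T_NMS-1890)⁴ = (0.250)²(1.302)⁴ = 0.1795.
F_NMS-3794/F_NMS-1890 = (L_NMS-3794/L_NMS-1890)/(d_NMS-3794/d_NMS-1890)² = 0.1795/(0.500)² = 0.7178.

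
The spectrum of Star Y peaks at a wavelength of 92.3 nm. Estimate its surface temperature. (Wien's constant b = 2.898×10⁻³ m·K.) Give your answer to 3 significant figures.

T = b/λ_max = 2.898×10⁻³ / (92.3×10⁻⁹) = 3.140×10^4 K.

3.14×10^4 K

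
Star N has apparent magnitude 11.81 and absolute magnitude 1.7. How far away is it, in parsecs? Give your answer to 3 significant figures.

m − M = 5 log₁₀(d/10 pc)
11.81 − (1.7) = 10.11 = 5 log₁₀(d/10)
d = 10 × 10^(10.11/5) = 10 × 10^2.022 = 1052 pc.

1.05×10^3 pc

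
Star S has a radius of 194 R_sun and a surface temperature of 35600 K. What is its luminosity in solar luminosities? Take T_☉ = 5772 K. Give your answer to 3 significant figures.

L/L_☉ = (R/R_☉)² (T/T_☉)⁴ = (194)² × (35600/5772)⁴
       = 3.764×10^4 × (6.168)⁴ = 3.764×10^4 × 1447 = 5.446×10^7.

5.45×10^7 solar luminosities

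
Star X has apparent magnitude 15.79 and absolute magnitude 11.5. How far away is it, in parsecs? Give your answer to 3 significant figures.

m − M = 5 log₁₀(d/10 pc)
15.79 − (11.5) = 4.29 = 5 log₁₀(d/10)
d = 10 × 10^(4.29/5) = 10 × 10^0.858 = 72.11 pc.

72.1 pc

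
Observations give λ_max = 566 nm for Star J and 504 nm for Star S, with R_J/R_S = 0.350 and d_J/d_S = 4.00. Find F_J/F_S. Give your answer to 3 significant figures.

Wien's law: T_J/T_S = λ_S/λ_J = 504/566 = 0.8905.
L_J/L_S = (R_J/R_S)²(T_J/T_S)⁴ = (0.350)²(0.8905)⁴ = 0.07702.
F_J/F_S = (L_J/L_S)/(d_J/d_S)² = 0.07702/(4.00)² = 0.004814.

0.00481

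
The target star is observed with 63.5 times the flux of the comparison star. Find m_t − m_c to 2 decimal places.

-4.51

m_t − m_c = −2.5 log₁₀(F_t/F_c) = −2.5 log₁₀(63.5) = −2.5 × (1.803) = -4.507.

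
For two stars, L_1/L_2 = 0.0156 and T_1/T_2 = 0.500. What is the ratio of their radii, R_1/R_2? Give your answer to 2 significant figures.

L ∝ R²T⁴ gives R ∝ √L / T², so
R_1/R_2 = √(0.0156) / (0.500)² = 0.1249 / 0.2500 = 0.4996.

0.50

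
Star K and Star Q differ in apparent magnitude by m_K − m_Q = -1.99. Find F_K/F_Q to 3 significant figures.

6.25

F_K/F_Q = 10^(−(m_K − m_Q)/2.5) = 10^(1.99/2.5) = 10^0.796 = 6.252.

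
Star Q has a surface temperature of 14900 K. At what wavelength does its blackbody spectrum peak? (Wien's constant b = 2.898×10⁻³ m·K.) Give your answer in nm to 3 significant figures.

194 nm

λ_max = b/T = 2.898×10⁻³ / 14900 = 1.94×10^-7 m = 194.5 nm.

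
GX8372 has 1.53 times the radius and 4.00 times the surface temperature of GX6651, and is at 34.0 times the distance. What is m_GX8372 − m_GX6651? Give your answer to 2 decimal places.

L_GX8372/L_GX6651 = (1.53)²(4.00)⁴ = 599.3.
F_GX8372/F_GX6651 = (L_GX8372/L_GX6651)/(d_GX8372/d_GX6651)² = 599.3/1156 = 0.5184.
m_GX8372 − m_GX6651 = −2.5 log₁₀(0.5184) = 0.71.

0.71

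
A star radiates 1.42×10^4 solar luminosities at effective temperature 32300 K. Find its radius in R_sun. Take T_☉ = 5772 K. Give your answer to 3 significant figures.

3.81 R_sun

R/R_☉ = √(L/L_☉) / (T/T_☉)² = √(1.42×10^4) / (5.596)²
       = 119.2 / 31.31 = 3.805.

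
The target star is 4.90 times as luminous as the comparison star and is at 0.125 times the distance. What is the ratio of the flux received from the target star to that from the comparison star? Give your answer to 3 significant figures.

314

F = L/(4πd²), so F_t/F_c = (L_t/L_c) / (d_t/d_c)²
= 4.90 / (0.125)² = 4.90 / 0.01562 = 313.6.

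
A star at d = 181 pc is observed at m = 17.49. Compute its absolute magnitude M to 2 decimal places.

M = m − 5 log₁₀(d/10 pc) = 17.49 − 5 log₁₀(181/10)
  = 17.49 − 5 × 1.258 = 17.49 − 6.29 = 11.20.

11.20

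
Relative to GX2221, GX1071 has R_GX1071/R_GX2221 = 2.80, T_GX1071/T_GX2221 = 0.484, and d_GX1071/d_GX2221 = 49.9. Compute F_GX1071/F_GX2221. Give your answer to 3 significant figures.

1.73×10^-4

L_GX1071/L_GX2221 = (R_GX1071/R_GX2221)²(T_GX1071/T_GX2221)⁴ = (2.80)² × (0.484)⁴ = 0.4302.
F_GX1071/F_GX2221 = (L_GX1071/L_GX2221)/(d_GX1071/d_GX2221)² = 0.4302 / (49.9)² = 1.728×10^-4.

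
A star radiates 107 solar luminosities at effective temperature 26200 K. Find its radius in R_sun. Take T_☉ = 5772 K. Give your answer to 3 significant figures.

0.502 R_sun

R/R_☉ = √(L/L_☉) / (T/T_☉)² = √(107) / (4.539)²
       = 10.34 / 20.60 = 0.5020.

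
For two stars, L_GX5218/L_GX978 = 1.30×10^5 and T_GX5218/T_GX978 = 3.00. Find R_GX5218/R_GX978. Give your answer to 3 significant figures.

40.1

L ∝ R²T⁴ gives R ∝ √L / T², so
R_GX5218/R_GX978 = √(1.30×10^5) / (3.00)² = 360.6 / 9.000 = 40.06.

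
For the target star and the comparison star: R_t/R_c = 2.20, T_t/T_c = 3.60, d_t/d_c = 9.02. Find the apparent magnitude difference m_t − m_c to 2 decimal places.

L_t/L_c = (2.20)²(3.60)⁴ = 812.9.
F_t/F_c = (L_t/L_c)/(d_t/d_c)² = 812.9/81.36 = 9.992.
m_t − m_c = −2.5 log₁₀(9.992) = -2.50.

-2.50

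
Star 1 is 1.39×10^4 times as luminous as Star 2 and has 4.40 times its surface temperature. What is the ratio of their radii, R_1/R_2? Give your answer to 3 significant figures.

6.09

L ∝ R²T⁴ gives R ∝ √L / T², so
R_1/R_2 = √(1.39×10^4) / (4.40)² = 117.9 / 19.36 = 6.090.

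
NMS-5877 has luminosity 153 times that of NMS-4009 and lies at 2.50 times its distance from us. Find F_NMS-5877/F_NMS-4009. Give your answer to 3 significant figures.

24.5

F = L/(4πd²), so F_NMS-5877/F_NMS-4009 = (L_NMS-5877/L_NMS-4009) / (d_NMS-5877/d_NMS-4009)²
= 153 / (2.50)² = 153 / 6.250 = 24.48.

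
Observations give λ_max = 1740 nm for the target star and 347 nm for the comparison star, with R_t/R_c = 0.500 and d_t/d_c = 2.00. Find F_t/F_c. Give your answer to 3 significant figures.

Wien's law: T_t/T_c = λ_c/λ_t = 347/1740 = 0.1994.
L_t/L_c = (R_t/R_c)²(T_t/T_c)⁴ = (0.500)²(0.1994)⁴ = 3.954×10^-4.
F_t/F_c = (L_t/L_c)/(d_t/d_c)² = 3.954×10^-4/(2.00)² = 9.886×10^-5.

9.89×10^-5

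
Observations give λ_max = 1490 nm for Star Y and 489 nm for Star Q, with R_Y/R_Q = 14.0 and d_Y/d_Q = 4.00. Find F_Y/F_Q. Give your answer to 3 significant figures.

Wien's law: T_Y/T_Q = λ_Q/λ_Y = 489/1490 = 0.3282.
L_Y/L_Q = (R_Y/R_Q)²(T_Y/T_Q)⁴ = (14.0)²(0.3282)⁴ = 2.274.
F_Y/F_Q = (L_Y/L_Q)/(d_Y/d_Q)² = 2.274/(4.00)² = 0.1421.

0.142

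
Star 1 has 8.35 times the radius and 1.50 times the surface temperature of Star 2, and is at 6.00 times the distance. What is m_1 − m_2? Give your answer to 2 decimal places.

L_1/L_2 = (8.35)²(1.50)⁴ = 353.0.
F_1/F_2 = (L_1/L_2)/(d_1/d_2)² = 353.0/36.00 = 9.805.
m_1 − m_2 = −2.5 log₁₀(9.805) = -2.48.

-2.48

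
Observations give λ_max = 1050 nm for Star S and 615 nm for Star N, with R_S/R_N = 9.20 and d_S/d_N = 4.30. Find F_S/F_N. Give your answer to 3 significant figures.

Wien's law: T_S/T_N = λ_N/λ_S = 615/1050 = 0.5857.
L_S/L_N = (R_S/R_N)²(T_S/T_N)⁴ = (9.20)²(0.5857)⁴ = 9.961.
F_S/F_N = (L_S/L_N)/(d_S/d_N)² = 9.961/(4.30)² = 0.5387.

0.539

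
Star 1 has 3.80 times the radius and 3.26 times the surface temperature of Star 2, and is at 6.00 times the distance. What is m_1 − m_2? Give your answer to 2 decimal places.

L_1/L_2 = (3.80)²(3.26)⁴ = 1631.
F_1/F_2 = (L_1/L_2)/(d_1/d_2)² = 1631/36.00 = 45.30.
m_1 − m_2 = −2.5 log₁₀(45.30) = -4.14.

-4.14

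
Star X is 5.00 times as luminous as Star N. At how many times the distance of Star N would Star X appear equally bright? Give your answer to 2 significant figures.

2.2

Equal flux requires L_X/d_X² = L_N/d_N², so d_X/d_N = √(L_X/L_N)
= √(5.00) = 2.236.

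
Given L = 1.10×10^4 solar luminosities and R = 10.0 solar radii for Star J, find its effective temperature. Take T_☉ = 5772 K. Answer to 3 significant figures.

T/T_☉ = (L/L_☉)^(1/4) / (R/R_☉)^(1/2)
T = 5772 × (1.10×10^4)^(1/4) / √(10.0) = 5772 × 10.24 / 3.162 = 1.869×10^4 K.

1.87×10^4 K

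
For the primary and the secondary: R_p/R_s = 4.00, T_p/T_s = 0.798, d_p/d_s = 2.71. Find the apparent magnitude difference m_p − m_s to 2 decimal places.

0.13

L_p/L_s = (4.00)²(0.798)⁴ = 6.488.
F_p/F_s = (L_p/L_s)/(d_p/d_s)² = 6.488/7.344 = 0.8835.
m_p − m_s = −2.5 log₁₀(0.8835) = 0.13.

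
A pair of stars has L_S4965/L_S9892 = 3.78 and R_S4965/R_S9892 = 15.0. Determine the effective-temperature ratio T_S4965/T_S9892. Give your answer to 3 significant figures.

L ∝ R²T⁴ gives T ∝ (L/R²)^(1/4), so
T_S4965/T_S9892 = (3.78 / 15.0²)^(1/4) = (0.01680)^(1/4) = 0.3600.

0.360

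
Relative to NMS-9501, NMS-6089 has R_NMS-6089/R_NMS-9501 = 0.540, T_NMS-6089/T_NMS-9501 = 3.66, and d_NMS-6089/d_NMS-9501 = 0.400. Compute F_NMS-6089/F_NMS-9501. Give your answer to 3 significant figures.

L_NMS-6089/L_NMS-9501 = (R_NMS-6089/R_NMS-9501)²(T_NMS-6089/T_NMS-9501)⁴ = (0.540)² × (3.66)⁴ = 52.33.
F_NMS-6089/F_NMS-9501 = (L_NMS-6089/L_NMS-9501)/(d_NMS-6089/d_NMS-9501)² = 52.33 / (0.400)² = 327.0.

327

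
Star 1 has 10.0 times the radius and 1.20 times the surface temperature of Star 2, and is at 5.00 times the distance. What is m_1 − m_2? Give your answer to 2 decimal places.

L_1/L_2 = (10.0)²(1.20)⁴ = 207.4.
F_1/F_2 = (L_1/L_2)/(d_1/d_2)² = 207.4/25.00 = 8.294.
m_1 − m_2 = −2.5 log₁₀(8.294) = -2.30.

-2.30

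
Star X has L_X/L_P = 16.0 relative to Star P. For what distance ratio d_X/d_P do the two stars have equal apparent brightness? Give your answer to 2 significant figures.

Equal flux requires L_X/d_X² = L_P/d_P², so d_X/d_P = √(L_X/L_P)
= √(16.0) = 4.000.

4.0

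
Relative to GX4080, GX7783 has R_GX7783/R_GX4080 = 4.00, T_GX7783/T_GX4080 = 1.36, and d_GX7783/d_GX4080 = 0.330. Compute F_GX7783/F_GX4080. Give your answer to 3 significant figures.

L_GX7783/L_GX4080 = (R_GX7783/R_GX4080)²(T_GX7783/T_GX4080)⁴ = (4.00)² × (1.36)⁴ = 54.74.
F_GX7783/F_GX4080 = (L_GX7783/L_GX4080)/(d_GX7783/d_GX4080)² = 54.74 / (0.330)² = 502.6.

503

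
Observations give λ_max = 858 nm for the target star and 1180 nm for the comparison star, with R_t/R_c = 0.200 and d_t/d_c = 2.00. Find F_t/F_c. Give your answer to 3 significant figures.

Wien's law: T_t/T_c = λ_c/λ_t = 1180/858 = 1.375.
L_t/L_c = (R_t/R_c)²(T_t/T_c)⁴ = (0.200)²(1.375)⁴ = 0.1431.
F_t/F_c = (L_t/L_c)/(d_t/d_c)² = 0.1431/(2.00)² = 0.03577.

0.0358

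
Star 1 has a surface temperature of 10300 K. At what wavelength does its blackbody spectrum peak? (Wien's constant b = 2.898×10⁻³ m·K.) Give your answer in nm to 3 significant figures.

281 nm

λ_max = b/T = 2.898×10⁻³ / 10300 = 2.81×10^-7 m = 281.4 nm.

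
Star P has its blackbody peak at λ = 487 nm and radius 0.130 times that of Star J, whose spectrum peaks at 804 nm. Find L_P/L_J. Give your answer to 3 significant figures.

Wien's law gives T ∝ 1/λ_max, so T_P/T_J = λ_J/λ_P = 804/487 = 1.651.
Then L ∝ R²T⁴ gives L_P/L_J = (0.130)² × (1.651)⁴ = 0.01690 × 7.429 = 0.1255.

0.126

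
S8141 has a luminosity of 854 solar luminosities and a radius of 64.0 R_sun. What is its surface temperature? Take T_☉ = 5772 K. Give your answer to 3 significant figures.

T/T_☉ = (L/L_☉)^(1/4) / (R/R_☉)^(1/2)
T = 5772 × (854)^(1/4) / √(64.0) = 5772 × 5.406 / 8.000 = 3900 K.

3.90×10^3 K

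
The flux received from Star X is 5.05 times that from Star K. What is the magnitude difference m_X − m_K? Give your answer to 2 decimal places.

m_X − m_K = −2.5 log₁₀(F_X/F_K) = −2.5 log₁₀(5.05) = −2.5 × (0.703) = -1.758.

-1.76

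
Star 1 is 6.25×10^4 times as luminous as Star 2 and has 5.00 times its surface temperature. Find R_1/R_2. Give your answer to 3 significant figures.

10.0

L ∝ R²T⁴ gives R ∝ √L / T², so
R_1/R_2 = √(6.25×10^4) / (5.00)² = 250.0 / 25.00 = 10.00.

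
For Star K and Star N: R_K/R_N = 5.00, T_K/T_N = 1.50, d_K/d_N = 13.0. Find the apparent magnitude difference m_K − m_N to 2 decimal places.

0.31

L_K/L_N = (5.00)²(1.50)⁴ = 126.6.
F_K/F_N = (L_K/L_N)/(d_K/d_N)² = 126.6/169.0 = 0.7489.
m_K − m_N = −2.5 log₁₀(0.7489) = 0.31.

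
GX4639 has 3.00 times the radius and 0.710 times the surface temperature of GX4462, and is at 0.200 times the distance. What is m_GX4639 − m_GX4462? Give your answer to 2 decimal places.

L_GX4639/L_GX4462 = (3.00)²(0.710)⁴ = 2.287.
F_GX4639/F_GX4462 = (L_GX4639/L_GX4462)/(d_GX4639/d_GX4462)² = 2.287/0.04000 = 57.18.
m_GX4639 − m_GX4462 = −2.5 log₁₀(57.18) = -4.39.

-4.39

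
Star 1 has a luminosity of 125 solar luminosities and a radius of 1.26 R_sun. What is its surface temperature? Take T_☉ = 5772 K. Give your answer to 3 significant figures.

T/T_☉ = (L/L_☉)^(1/4) / (R/R_☉)^(1/2)
T = 5772 × (125)^(1/4) / √(1.26) = 5772 × 3.344 / 1.122 = 1.719×10^4 K.

1.72×10^4 K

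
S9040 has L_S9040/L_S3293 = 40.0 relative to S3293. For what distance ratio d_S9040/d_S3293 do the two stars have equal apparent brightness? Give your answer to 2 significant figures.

Equal flux requires L_S9040/d_S9040² = L_S3293/d_S3293², so d_S9040/d_S3293 = √(L_S9040/L_S3293)
= √(40.0) = 6.325.

6.3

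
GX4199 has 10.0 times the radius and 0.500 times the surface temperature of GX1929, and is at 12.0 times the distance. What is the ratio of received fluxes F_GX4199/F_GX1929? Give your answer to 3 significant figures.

L_GX4199/L_GX1929 = (R_GX4199/R_GX1929)²(T_GX4199/T_GX1929)⁴ = (10.0)² × (0.500)⁴ = 6.250.
F_GX4199/F_GX1929 = (L_GX4199/L_GX1929)/(d_GX4199/d_GX1929)² = 6.250 / (12.0)² = 0.04340.

0.0434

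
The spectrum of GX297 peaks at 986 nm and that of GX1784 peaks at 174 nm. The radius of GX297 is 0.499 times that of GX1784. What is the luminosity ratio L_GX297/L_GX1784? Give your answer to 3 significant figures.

2.41×10^-4

Wien's law gives T ∝ 1/λ_max, so T_GX297/T_GX1784 = λ_GX1784/λ_GX297 = 174/986 = 0.1765.
Then L ∝ R²T⁴ gives L_GX297/L_GX1784 = (0.499)² × (0.1765)⁴ = 0.2490 × 9.698×10^-4 = 2.415×10^-4.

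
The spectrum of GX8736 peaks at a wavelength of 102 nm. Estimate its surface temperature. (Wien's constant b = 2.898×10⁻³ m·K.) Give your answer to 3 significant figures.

2.84×10^4 K

T = b/λ_max = 2.898×10⁻³ / (102×10⁻⁹) = 2.841×10^4 K.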